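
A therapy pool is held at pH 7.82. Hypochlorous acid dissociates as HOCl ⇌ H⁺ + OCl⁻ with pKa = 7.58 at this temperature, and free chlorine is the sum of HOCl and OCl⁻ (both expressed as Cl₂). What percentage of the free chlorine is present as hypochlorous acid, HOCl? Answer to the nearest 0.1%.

[OCl⁻]/[HOCl] = 10^(pH − pKa) = 10^(7.82 − 7.58) = 10^0.24 = 1.738.
Fraction as HOCl = 1 / (1 + 1.738) = 0.3653.

36.5%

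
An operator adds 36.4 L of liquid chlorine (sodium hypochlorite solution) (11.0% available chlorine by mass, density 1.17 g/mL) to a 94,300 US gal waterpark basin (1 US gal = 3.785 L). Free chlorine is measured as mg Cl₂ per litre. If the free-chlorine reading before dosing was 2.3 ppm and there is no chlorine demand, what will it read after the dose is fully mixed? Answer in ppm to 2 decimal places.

Volume: 94,300 US gal × 3.785 L/gal = 356,926 L.
Mass of solution: 36.4 L × 1000 mL/L × 1.17 g/mL = 42,590 g.
Available chlorine delivered: 42,590 g × 0.11 = 4685 g as Cl₂.
Concentration rise: 4685 g / 356,926 L = 13.13 mg/L = 13.13 ppm.
Final FC: 2.3 + 13.13 = 15.43 ppm.

15.43 ppm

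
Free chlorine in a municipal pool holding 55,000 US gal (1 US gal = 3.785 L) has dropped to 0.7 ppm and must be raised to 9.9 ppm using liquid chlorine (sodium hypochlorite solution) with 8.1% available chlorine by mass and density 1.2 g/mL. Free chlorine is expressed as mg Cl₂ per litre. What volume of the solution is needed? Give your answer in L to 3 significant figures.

Volume: 55,000 US gal × 3.785 L/gal = 208,175 L.
Chlorine deficit: 9.9 − 0.7 = 9.2 ppm = 9.2 mg/L as Cl₂.
Cl₂ equivalent needed: 9.2 mg/L × 208,175 L = 1,915,000 mg = 1915 g.
Product at 8.1% available chlorine: 1915 / 0.081 = 23,640 g.
Volume at density 1.2 g/mL: 23,640 g ÷ 1.2 g/mL = 19,700 mL.

19.7 L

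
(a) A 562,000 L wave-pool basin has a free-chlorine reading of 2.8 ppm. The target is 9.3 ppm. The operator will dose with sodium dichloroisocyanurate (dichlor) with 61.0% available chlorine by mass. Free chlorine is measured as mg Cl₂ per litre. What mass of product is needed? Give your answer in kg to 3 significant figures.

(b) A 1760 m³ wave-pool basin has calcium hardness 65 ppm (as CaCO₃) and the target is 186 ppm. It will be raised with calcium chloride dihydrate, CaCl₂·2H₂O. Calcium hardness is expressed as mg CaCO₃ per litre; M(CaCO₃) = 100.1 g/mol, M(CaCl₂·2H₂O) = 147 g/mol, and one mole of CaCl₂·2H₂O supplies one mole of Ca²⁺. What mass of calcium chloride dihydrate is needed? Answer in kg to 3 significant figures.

(a) Chlorine deficit: 9.3 − 2.8 = 6.5 ppm = 6.5 mg/L as Cl₂.
(a) Cl₂ equivalent needed: 6.5 mg/L × 562,000 L = 3,653,000 mg = 3653 g.
(a) Product at 61.0% available chlorine: 3653 / 0.61 = 5989 g.

(b) Volume: 1760 m³ = 1,760,000 L.
(b) Hardness to add: (186 − 65) = 121 mg/L as CaCO₃ × 1,760,000 L = 213,000 g as CaCO₃.
(b) Moles of Ca²⁺ (1 mol Ca²⁺ ≡ 1 mol CaCO₃): 213,000 / 100.1 g/mol = 2127 mol.
(b) Mass of CaCl₂·2H₂O: 2127 × 147 = 312,700 g.

(a) 5.99 kg; (b) 313 kg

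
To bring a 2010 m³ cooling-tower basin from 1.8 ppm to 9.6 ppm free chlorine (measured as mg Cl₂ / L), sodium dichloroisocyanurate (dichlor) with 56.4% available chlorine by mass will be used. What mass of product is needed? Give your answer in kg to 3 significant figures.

27.8 kg

Volume: 2010 m³ = 2,010,000 L.
Chlorine deficit: 9.6 − 1.8 = 7.8 ppm = 7.8 mg/L as Cl₂.
Cl₂ equivalent needed: 7.8 mg/L × 2,010,000 L = 15,680,000 mg = 15,680 g.
Product at 56.4% available chlorine: 15,680 / 0.564 = 27,800 g.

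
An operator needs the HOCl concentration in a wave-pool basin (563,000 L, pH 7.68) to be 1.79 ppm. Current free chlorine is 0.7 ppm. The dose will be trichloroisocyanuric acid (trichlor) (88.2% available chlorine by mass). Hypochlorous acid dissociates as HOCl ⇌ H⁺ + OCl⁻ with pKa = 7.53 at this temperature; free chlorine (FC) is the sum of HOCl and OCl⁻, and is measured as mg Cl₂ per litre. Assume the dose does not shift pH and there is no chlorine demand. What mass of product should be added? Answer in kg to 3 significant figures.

[OCl⁻]/[HOCl] = 10^(pH − pKa) = 10^(7.68 − 7.53) = 1.413; fraction as HOCl = 1/(1 + 1.413) = 0.4145.
Free chlorine required for 1.79 ppm HOCl: 1.79 / 0.4145 = 4.318 ppm.
FC to add: 4.318 − 0.7 = 3.618 mg/L as Cl₂.
Cl₂ equivalent: 3.618 mg/L × 563,000 L = 2037 g.
Product at 88.2% available Cl: 2037 / 0.882 = 2310 g.

2.31 kg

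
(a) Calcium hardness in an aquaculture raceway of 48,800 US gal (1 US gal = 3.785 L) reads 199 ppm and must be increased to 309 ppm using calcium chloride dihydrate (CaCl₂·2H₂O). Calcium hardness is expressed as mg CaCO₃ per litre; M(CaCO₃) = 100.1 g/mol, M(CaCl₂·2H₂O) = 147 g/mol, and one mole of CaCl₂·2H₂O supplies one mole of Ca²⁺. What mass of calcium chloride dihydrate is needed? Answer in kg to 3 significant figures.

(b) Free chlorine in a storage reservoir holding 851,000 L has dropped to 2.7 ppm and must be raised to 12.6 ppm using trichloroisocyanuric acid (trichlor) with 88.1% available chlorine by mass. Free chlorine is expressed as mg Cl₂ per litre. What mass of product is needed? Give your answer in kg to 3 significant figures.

(a) 29.8 kg; (b) 9.56 kg

(a) Volume: 48,800 US gal × 3.785 L/gal = 184,708 L.
(a) Hardness to add: (309 − 199) = 110 mg/L as CaCO₃ × 184,708 L = 20,320 g as CaCO₃.
(a) Moles of Ca²⁺ (1 mol Ca²⁺ ≡ 1 mol CaCO₃): 20,320 / 100.1 g/mol = 203 mol.
(a) Mass of CaCl₂·2H₂O: 203 × 147 = 29,840 g.

(b) Chlorine deficit: 12.6 − 2.7 = 9.9 ppm = 9.9 mg/L as Cl₂.
(b) Cl₂ equivalent needed: 9.9 mg/L × 851,000 L = 8,425,000 mg = 8425 g.
(b) Product at 88.1% available chlorine: 8425 / 0.881 = 9563 g.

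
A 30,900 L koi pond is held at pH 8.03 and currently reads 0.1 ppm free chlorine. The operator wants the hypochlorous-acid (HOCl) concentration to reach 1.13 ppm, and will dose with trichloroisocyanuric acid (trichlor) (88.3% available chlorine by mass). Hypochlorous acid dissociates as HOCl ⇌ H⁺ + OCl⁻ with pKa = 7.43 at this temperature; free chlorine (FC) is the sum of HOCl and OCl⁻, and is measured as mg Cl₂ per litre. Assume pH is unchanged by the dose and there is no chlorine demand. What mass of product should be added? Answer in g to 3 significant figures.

193 g

[OCl⁻]/[HOCl] = 10^(pH − pKa) = 10^(8.03 − 7.43) = 3.981; fraction as HOCl = 1/(1 + 3.981) = 0.2008.
Free chlorine required for 1.13 ppm HOCl: 1.13 / 0.2008 = 5.629 ppm.
FC to add: 5.629 − 0.1 = 5.529 mg/L as Cl₂.
Cl₂ equivalent: 5.529 mg/L × 30,900 L = 170.8 g.
Product at 88.3% available Cl: 170.8 / 0.883 = 193.5 g.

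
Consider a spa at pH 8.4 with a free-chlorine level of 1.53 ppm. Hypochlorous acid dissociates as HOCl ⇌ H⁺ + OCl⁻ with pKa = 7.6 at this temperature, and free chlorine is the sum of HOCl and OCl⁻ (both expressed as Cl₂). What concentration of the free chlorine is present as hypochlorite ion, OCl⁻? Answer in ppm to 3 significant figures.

1.32 ppm

[OCl⁻]/[HOCl] = 10^(pH − pKa) = 10^(8.4 − 7.6) = 10^0.80 = 6.31.
Fraction as HOCl = 1 / (1 + 6.31) = 0.1368.
OCl⁻ = (1 − 0.1368) × 1.53 ppm = 1.321 ppm.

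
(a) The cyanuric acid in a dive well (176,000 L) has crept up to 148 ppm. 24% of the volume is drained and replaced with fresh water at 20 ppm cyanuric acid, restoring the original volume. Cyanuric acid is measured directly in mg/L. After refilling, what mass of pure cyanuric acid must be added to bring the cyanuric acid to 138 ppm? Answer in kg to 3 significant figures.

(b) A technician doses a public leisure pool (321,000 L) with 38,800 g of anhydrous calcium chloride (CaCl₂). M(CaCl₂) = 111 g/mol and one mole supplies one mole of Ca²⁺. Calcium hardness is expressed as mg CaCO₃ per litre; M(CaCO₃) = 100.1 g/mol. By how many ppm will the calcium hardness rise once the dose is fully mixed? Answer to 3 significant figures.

(a) 3.65 kg; (b) 109 ppm

(a) After draining 24% and refilling: 148 × 0.76 + 20 × 0.24 = 117.28 ppm.
(a) Deficit to target: 138 − 117.28 = 20.72 mg/L.
(a) Mass: 20.72 mg/L × 176,000 L = 3647 g cyanuric acid.

(b) Moles of Ca²⁺: 38,800 g ÷ 111 g/mol = 349.5 mol.
(b) As CaCO₃: 349.5 mol × 100.1 g/mol = 34,990 g.
(b) Rise: 34,990 g / 321,000 L × 1000 = 109 mg/L.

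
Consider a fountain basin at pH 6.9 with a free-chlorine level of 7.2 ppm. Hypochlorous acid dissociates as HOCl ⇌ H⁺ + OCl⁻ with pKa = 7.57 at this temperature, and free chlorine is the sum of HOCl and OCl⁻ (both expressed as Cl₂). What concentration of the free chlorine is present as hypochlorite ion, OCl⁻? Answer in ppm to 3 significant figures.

1.27 ppm

[OCl⁻]/[HOCl] = 10^(pH − pKa) = 10^(6.9 − 7.57) = 10^-0.67 = 0.2138.
Fraction as HOCl = 1 / (1 + 0.2138) = 0.8239.
OCl⁻ = (1 − 0.8239) × 7.2 ppm = 1.268 ppm.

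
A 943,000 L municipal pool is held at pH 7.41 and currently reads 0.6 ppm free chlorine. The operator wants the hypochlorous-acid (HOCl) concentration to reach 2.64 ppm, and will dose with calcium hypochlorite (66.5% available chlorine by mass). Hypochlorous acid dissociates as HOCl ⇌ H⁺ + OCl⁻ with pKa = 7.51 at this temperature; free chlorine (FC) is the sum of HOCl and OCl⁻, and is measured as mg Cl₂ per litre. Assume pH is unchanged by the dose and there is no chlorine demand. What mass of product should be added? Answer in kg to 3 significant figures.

[OCl⁻]/[HOCl] = 10^(pH − pKa) = 10^(7.41 − 7.51) = 0.7943; fraction as HOCl = 1/(1 + 0.7943) = 0.5573.
Free chlorine required for 2.64 ppm HOCl: 2.64 / 0.5573 = 4.737 ppm.
FC to add: 4.737 − 0.6 = 4.137 mg/L as Cl₂.
Cl₂ equivalent: 4.137 mg/L × 943,000 L = 3901 g.
Product at 66.5% available Cl: 3901 / 0.665 = 5866 g.

5.87 kg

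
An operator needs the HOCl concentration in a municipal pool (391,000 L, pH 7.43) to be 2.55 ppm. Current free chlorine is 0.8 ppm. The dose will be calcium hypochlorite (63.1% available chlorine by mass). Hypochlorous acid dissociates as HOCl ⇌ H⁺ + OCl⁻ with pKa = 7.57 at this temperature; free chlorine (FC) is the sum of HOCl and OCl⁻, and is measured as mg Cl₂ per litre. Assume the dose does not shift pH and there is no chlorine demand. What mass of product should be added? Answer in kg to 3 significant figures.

[OCl⁻]/[HOCl] = 10^(pH − pKa) = 10^(7.43 − 7.57) = 0.7244; fraction as HOCl = 1/(1 + 0.7244) = 0.5799.
Free chlorine required for 2.55 ppm HOCl: 2.55 / 0.5799 = 4.397 ppm.
FC to add: 4.397 − 0.8 = 3.597 mg/L as Cl₂.
Cl₂ equivalent: 3.597 mg/L × 391,000 L = 1407 g.
Product at 63.1% available Cl: 1407 / 0.631 = 2229 g.

2.23 kg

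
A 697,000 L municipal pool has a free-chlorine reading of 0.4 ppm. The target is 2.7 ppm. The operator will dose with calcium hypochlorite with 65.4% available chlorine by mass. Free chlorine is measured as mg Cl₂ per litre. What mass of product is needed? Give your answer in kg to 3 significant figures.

Chlorine deficit: 2.7 − 0.4 = 2.3 ppm = 2.3 mg/L as Cl₂.
Cl₂ equivalent needed: 2.3 mg/L × 697,000 L = 1,603,000 mg = 1603 g.
Product at 65.4% available chlorine: 1603 / 0.654 = 2451 g.

2.45 kg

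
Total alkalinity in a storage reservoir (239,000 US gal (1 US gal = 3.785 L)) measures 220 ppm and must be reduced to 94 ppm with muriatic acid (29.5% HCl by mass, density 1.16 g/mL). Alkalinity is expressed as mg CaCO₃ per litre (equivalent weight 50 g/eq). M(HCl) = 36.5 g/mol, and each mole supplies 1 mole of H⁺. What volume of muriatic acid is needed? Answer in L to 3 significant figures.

243 L

Volume: 239,000 US gal × 3.785 L/gal = 904,615 L.
Alkalinity to neutralize: (220 − 94) = 126 mg/L as CaCO₃ × 904,615 L = 114,000 g as CaCO₃.
Equivalents of H⁺ required: 114,000 ÷ 50 g/eq = 2280 eq = 2280 mol HCl.
Mass of HCl: 2280 × 36.5 = 83,210 g.
Mass of 29.5% solution: 83,210 / 0.295 = 282,100 g.
Volume: 282,100 g ÷ 1.16 g/mL = 243,200 mL.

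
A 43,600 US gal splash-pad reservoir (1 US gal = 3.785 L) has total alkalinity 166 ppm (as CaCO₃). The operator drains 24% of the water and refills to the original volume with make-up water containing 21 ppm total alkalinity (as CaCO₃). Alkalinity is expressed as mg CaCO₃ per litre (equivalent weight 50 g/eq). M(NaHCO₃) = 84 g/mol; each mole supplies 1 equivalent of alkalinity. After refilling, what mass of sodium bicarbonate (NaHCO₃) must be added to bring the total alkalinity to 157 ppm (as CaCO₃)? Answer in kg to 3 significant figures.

Volume: 43,600 US gal × 3.785 L/gal = 165,026 L.
After draining 24% and refilling: 166 × 0.76 + 21 × 0.24 = 131.2 ppm.
Deficit to target: 157 − 131.2 = 25.8 mg/L.
As CaCO₃: 25.8 mg/L × 165,026 L = 4258 g; ÷ 50 g/eq ÷ 1 = 85.15 mol NaHCO₃.
Mass: 85.15 × 84 = 7153 g.

7.15 kg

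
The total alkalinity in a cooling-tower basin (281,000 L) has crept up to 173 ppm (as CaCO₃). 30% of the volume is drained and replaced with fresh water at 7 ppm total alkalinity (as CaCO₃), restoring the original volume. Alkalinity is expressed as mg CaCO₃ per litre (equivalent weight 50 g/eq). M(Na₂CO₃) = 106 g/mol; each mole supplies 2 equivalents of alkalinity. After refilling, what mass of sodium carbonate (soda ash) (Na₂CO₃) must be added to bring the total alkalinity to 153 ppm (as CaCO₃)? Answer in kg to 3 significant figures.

After draining 30% and refilling: 173 × 0.70 + 7 × 0.30 = 123.2 ppm.
Deficit to target: 153 − 123.2 = 29.8 mg/L.
As CaCO₃: 29.8 mg/L × 281,000 L = 8374 g; ÷ 50 g/eq ÷ 2 = 83.74 mol Na₂CO₃.
Mass: 83.74 × 106 = 8876 g.

8.88 kg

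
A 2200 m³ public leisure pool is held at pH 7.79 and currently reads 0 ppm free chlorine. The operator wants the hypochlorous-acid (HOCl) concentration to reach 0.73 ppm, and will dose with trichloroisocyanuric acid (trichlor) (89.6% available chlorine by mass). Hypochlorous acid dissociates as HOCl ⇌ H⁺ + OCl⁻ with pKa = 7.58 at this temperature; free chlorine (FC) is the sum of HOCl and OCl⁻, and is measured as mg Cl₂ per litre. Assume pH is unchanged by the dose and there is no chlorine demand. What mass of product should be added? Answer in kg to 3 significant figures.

4.70 kg

Volume: 2200 m³ = 2,200,000 L.
[OCl⁻]/[HOCl] = 10^(pH − pKa) = 10^(7.79 − 7.58) = 1.622; fraction as HOCl = 1/(1 + 1.622) = 0.3814.
Free chlorine required for 0.73 ppm HOCl: 0.73 / 0.3814 = 1.914 ppm.
FC to add: 1.914 − 0 = 1.914 mg/L as Cl₂.
Cl₂ equivalent: 1.914 mg/L × 2,200,000 L = 4211 g.
Product at 89.6% available Cl: 4211 / 0.896 = 4699 g.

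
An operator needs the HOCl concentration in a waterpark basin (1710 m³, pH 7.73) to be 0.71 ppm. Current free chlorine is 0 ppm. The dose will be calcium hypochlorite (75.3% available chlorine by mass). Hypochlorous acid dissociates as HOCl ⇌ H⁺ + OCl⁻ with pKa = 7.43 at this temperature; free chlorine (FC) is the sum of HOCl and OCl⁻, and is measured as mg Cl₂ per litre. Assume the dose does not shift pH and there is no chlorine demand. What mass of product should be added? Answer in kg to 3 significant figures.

4.83 kg

Volume: 1710 m³ = 1,710,000 L.
[OCl⁻]/[HOCl] = 10^(pH − pKa) = 10^(7.73 − 7.43) = 1.995; fraction as HOCl = 1/(1 + 1.995) = 0.3339.
Free chlorine required for 0.71 ppm HOCl: 0.71 / 0.3339 = 2.127 ppm.
FC to add: 2.127 − 0 = 2.127 mg/L as Cl₂.
Cl₂ equivalent: 2.127 mg/L × 1,710,000 L = 3637 g.
Product at 75.3% available Cl: 3637 / 0.753 = 4829 g.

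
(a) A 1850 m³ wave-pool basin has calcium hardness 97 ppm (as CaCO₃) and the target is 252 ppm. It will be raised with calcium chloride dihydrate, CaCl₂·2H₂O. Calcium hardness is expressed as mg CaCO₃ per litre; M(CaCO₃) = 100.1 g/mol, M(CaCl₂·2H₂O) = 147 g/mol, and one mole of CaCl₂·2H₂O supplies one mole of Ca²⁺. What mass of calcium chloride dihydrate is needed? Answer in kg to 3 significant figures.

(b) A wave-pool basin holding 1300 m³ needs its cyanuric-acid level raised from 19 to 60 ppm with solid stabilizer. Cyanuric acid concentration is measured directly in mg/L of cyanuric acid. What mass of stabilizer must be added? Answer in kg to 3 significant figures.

(a) Volume: 1850 m³ = 1,850,000 L.
(a) Hardness to add: (252 − 97) = 155 mg/L as CaCO₃ × 1,850,000 L = 286,800 g as CaCO₃.
(a) Moles of Ca²⁺ (1 mol Ca²⁺ ≡ 1 mol CaCO₃): 286,800 / 100.1 g/mol = 2865 mol.
(a) Mass of CaCl₂·2H₂O: 2865 × 147 = 421,100 g.

(b) Volume: 1300 m³ = 1,300,000 L.
(b) CYA to add: (60 − 19) = 41 mg/L × 1,300,000 L = 53,300 g cyanuric acid.

(a) 421 kg; (b) 53.3 kg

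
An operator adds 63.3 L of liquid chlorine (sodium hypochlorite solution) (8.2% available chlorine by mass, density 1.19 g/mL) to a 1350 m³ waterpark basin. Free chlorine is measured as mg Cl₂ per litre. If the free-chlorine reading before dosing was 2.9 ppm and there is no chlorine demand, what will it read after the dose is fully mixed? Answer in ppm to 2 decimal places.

Volume: 1350 m³ = 1,350,000 L.
Mass of solution: 63.3 L × 1000 mL/L × 1.19 g/mL = 75,330 g.
Available chlorine delivered: 75,330 g × 0.082 = 6177 g as Cl₂.
Concentration rise: 6177 g / 1,350,000 L = 4.575 mg/L = 4.58 ppm.
Final FC: 2.9 + 4.58 = 7.48 ppm.

7.48 ppm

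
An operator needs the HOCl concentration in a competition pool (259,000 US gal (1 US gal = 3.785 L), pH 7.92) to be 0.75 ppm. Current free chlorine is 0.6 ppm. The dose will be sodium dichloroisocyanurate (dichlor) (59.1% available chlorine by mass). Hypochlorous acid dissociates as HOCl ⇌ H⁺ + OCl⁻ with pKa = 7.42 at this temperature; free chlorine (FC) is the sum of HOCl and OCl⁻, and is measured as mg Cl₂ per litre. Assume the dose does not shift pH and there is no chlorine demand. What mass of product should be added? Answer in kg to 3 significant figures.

4.18 kg

Volume: 259,000 US gal × 3.785 L/gal = 980,315 L.
[OCl⁻]/[HOCl] = 10^(pH − pKa) = 10^(7.92 − 7.42) = 3.162; fraction as HOCl = 1/(1 + 3.162) = 0.2403.
Free chlorine required for 0.75 ppm HOCl: 0.75 / 0.2403 = 3.122 ppm.
FC to add: 3.122 − 0.6 = 2.522 mg/L as Cl₂.
Cl₂ equivalent: 2.522 mg/L × 980,315 L = 2472 g.
Product at 59.1% available Cl: 2472 / 0.591 = 4183 g.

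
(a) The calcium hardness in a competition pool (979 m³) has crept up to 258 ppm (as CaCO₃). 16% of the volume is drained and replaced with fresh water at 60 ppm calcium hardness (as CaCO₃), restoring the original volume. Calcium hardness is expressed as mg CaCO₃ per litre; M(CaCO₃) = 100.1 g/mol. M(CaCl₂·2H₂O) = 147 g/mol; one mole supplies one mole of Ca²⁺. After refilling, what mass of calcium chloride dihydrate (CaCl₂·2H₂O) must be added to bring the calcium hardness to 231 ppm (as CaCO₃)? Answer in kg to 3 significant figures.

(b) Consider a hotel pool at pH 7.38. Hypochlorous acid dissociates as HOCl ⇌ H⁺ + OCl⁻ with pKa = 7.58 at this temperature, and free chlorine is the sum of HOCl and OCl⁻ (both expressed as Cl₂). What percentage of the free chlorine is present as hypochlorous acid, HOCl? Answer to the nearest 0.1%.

(a) 6.73 kg; (b) 61.3%

(a) Volume: 979 m³ = 979,000 L.
(a) After draining 16% and refilling: 258 × 0.84 + 60 × 0.16 = 226.32 ppm.
(a) Deficit to target: 231 − 226.32 = 4.68 mg/L.
(a) As CaCO₃: 4.68 mg/L × 979,000 L = 4582 g; ÷ 100.1 = 45.77 mol Ca²⁺.
(a) Mass: 45.77 × 147 = 6728 g.

(b) [OCl⁻]/[HOCl] = 10^(pH − pKa) = 10^(7.38 − 7.58) = 10^-0.20 = 0.631.
(b) Fraction as HOCl = 1 / (1 + 0.631) = 0.6131.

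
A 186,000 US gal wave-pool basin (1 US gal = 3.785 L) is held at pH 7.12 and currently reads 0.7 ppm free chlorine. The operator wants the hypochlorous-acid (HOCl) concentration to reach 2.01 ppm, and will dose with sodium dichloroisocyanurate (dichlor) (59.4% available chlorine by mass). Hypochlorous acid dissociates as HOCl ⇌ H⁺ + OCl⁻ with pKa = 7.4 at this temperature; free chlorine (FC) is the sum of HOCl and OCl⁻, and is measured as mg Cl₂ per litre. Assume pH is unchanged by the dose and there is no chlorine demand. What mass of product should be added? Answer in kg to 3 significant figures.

2.80 kg

Volume: 186,000 US gal × 3.785 L/gal = 704,010 L.
[OCl⁻]/[HOCl] = 10^(pH − pKa) = 10^(7.12 − 7.4) = 0.5248; fraction as HOCl = 1/(1 + 0.5248) = 0.6558.
Free chlorine required for 2.01 ppm HOCl: 2.01 / 0.6558 = 3.065 ppm.
FC to add: 3.065 − 0.7 = 2.365 mg/L as Cl₂.
Cl₂ equivalent: 2.365 mg/L × 704,010 L = 1665 g.
Product at 59.4% available Cl: 1665 / 0.594 = 2803 g.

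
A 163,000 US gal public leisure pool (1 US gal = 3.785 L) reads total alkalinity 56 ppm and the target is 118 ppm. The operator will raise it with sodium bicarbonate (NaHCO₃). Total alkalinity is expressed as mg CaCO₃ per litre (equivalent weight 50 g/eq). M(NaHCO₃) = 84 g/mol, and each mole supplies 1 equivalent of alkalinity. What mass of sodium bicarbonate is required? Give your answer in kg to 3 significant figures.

Volume: 163,000 US gal × 3.785 L/gal = 616,955 L.
Alkalinity to add: (118 − 56) = 62 mg/L as CaCO₃ × 616,955 L = 38,250 g as CaCO₃.
Equivalents: 38,250 g ÷ 50 g/eq = 765 eq.
NaHCO₃ supplies 1 eq per mole → 765 mol.
Mass: 765 mol × 84 g/mol = 64,260 g.

64.3 kg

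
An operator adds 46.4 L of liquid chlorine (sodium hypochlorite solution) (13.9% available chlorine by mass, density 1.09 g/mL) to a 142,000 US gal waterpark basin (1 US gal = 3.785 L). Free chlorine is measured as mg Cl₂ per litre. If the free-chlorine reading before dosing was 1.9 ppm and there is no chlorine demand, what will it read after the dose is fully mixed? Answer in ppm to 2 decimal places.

14.98 ppm

Volume: 142,000 US gal × 3.785 L/gal = 537,470 L.
Mass of solution: 46.4 L × 1000 mL/L × 1.09 g/mL = 50,580 g.
Available chlorine delivered: 50,580 g × 0.139 = 7030 g as Cl₂.
Concentration rise: 7030 g / 537,470 L = 13.08 mg/L = 13.08 ppm.
Final FC: 1.9 + 13.08 = 14.98 ppm.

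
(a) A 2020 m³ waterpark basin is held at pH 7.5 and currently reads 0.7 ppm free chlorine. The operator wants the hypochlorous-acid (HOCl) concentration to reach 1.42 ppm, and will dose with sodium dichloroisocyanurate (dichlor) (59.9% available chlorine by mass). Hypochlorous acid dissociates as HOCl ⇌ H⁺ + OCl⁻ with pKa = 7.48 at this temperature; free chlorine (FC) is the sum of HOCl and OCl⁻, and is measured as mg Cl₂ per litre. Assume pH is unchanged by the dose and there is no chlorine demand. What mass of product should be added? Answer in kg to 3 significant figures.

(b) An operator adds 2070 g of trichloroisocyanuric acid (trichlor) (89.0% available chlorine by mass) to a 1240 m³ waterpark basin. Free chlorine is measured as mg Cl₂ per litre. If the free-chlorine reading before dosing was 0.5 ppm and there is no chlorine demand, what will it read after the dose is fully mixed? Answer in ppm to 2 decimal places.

(a) 7.44 kg; (b) 1.99 ppm

(a) Volume: 2020 m³ = 2,020,000 L.
(a) [OCl⁻]/[HOCl] = 10^(pH − pKa) = 10^(7.5 − 7.48) = 1.047; fraction as HOCl = 1/(1 + 1.047) = 0.4885.
(a) Free chlorine required for 1.42 ppm HOCl: 1.42 / 0.4885 = 2.907 ppm.
(a) FC to add: 2.907 − 0.7 = 2.207 mg/L as Cl₂.
(a) Cl₂ equivalent: 2.207 mg/L × 2,020,000 L = 4458 g.
(a) Product at 59.9% available Cl: 4458 / 0.599 = 7442 g.

(b) Volume: 1240 m³ = 1,240,000 L.
(b) Available chlorine delivered: 2070 g × 0.89 = 1842 g as Cl₂.
(b) Concentration rise: 1842 g / 1,240,000 L = 1.486 mg/L = 1.49 ppm.
(b) Final FC: 0.5 + 1.49 = 1.99 ppm.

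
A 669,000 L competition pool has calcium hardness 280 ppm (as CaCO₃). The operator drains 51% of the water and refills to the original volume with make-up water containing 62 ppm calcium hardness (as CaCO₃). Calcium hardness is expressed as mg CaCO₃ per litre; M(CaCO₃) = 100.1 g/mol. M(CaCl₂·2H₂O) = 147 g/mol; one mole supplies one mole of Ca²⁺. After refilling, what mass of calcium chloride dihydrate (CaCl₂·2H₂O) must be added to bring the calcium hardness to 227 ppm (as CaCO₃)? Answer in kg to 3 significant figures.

After draining 51% and refilling: 280 × 0.49 + 62 × 0.51 = 168.82 ppm.
Deficit to target: 227 − 168.82 = 58.18 mg/L.
As CaCO₃: 58.18 mg/L × 669,000 L = 38,920 g; ÷ 100.1 = 388.8 mol Ca²⁺.
Mass: 388.8 × 147 = 57,160 g.

57.2 kg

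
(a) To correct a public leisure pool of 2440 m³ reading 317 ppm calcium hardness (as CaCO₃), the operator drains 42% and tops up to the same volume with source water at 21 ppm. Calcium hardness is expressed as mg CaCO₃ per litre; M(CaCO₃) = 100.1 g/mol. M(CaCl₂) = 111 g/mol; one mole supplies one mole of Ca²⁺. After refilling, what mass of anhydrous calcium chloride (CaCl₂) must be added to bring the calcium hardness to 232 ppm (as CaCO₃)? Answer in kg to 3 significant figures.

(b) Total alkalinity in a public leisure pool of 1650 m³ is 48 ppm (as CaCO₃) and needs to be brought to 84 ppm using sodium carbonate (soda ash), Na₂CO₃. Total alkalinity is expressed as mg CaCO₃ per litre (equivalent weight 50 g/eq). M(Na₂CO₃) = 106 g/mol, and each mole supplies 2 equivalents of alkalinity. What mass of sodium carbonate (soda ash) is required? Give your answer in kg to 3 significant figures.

(a) Volume: 2440 m³ = 2,440,000 L.
(a) After draining 42% and refilling: 317 × 0.58 + 21 × 0.42 = 192.68 ppm.
(a) Deficit to target: 232 − 192.68 = 39.32 mg/L.
(a) As CaCO₃: 39.32 mg/L × 2,440,000 L = 95,940 g; ÷ 100.1 = 958.4 mol Ca²⁺.
(a) Mass: 958.4 × 111 = 106,400 g.

(b) Volume: 1650 m³ = 1,650,000 L.
(b) Alkalinity to add: (84 − 48) = 36 mg/L as CaCO₃ × 1,650,000 L = 59,400 g as CaCO₃.
(b) Equivalents: 59,400 g ÷ 50 g/eq = 1188 eq.
(b) Each mole of Na₂CO₃ supplies 2 eq, so 1188 / 2 = 594 mol.
(b) Mass: 594 mol × 106 g/mol = 62,960 g.

(a) 106 kg; (b) 63.0 kg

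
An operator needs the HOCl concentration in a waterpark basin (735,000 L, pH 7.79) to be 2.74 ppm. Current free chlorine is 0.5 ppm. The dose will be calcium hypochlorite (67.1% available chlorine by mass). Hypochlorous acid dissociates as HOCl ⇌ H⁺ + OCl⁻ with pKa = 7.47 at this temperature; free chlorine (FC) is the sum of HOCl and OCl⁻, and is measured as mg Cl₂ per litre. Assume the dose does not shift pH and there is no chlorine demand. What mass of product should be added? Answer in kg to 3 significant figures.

[OCl⁻]/[HOCl] = 10^(pH − pKa) = 10^(7.79 − 7.47) = 2.089; fraction as HOCl = 1/(1 + 2.089) = 0.3237.
Free chlorine required for 2.74 ppm HOCl: 2.74 / 0.3237 = 8.465 ppm.
FC to add: 8.465 − 0.5 = 7.965 mg/L as Cl₂.
Cl₂ equivalent: 7.965 mg/L × 735,000 L = 5854 g.
Product at 67.1% available Cl: 5854 / 0.671 = 8724 g.

8.72 kg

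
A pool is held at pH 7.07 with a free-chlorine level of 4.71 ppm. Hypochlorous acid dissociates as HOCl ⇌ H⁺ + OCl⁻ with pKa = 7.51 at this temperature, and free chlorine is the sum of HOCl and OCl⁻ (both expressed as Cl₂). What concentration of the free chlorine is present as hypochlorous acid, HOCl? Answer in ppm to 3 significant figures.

[OCl⁻]/[HOCl] = 10^(pH − pKa) = 10^(7.07 − 7.51) = 10^-0.44 = 0.3631.
Fraction as HOCl = 1 / (1 + 0.3631) = 0.7336.
HOCl = 0.7336 × 4.71 ppm = 3.455 ppm.

3.46 ppm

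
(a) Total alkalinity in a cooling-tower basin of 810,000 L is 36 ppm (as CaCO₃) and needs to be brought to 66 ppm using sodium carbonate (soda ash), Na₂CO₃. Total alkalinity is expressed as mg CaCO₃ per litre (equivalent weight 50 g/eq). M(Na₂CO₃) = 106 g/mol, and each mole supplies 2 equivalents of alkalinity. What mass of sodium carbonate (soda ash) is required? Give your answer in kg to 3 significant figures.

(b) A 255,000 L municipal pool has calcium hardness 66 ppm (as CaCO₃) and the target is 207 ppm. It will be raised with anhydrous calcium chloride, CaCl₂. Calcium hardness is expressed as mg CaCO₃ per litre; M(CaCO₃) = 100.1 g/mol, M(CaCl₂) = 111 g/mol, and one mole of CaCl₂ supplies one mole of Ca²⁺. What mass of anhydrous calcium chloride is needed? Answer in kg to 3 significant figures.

(a) Alkalinity to add: (66 − 36) = 30 mg/L as CaCO₃ × 810,000 L = 24,300 g as CaCO₃.
(a) Equivalents: 24,300 g ÷ 50 g/eq = 486 eq.
(a) Each mole of Na₂CO₃ supplies 2 eq, so 486 / 2 = 243 mol.
(a) Mass: 243 mol × 106 g/mol = 25,760 g.

(b) Hardness to add: (207 − 66) = 141 mg/L as CaCO₃ × 255,000 L = 35,960 g as CaCO₃.
(b) Moles of Ca²⁺ (1 mol Ca²⁺ ≡ 1 mol CaCO₃): 35,960 / 100.1 g/mol = 359.2 mol.
(b) Mass of CaCl₂: 359.2 × 111 = 39,870 g.

(a) 25.8 kg; (b) 39.9 kg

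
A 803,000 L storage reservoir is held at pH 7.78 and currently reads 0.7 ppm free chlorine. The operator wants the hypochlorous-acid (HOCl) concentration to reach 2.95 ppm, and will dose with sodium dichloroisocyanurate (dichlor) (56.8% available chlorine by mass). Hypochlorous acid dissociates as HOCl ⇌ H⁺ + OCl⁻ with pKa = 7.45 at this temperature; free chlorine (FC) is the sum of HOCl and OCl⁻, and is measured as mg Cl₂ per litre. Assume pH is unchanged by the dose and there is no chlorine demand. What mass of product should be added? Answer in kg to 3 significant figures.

12.1 kg

[OCl⁻]/[HOCl] = 10^(pH − pKa) = 10^(7.78 − 7.45) = 2.138; fraction as HOCl = 1/(1 + 2.138) = 0.3187.
Free chlorine required for 2.95 ppm HOCl: 2.95 / 0.3187 = 9.257 ppm.
FC to add: 9.257 − 0.7 = 8.557 mg/L as Cl₂.
Cl₂ equivalent: 8.557 mg/L × 803,000 L = 6871 g.
Product at 56.8% available Cl: 6871 / 0.568 = 12,100 g.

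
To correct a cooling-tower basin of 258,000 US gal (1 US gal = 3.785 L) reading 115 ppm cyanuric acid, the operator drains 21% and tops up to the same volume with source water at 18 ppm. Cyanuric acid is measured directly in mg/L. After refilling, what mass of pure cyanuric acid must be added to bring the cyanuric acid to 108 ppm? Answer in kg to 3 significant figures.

13.1 kg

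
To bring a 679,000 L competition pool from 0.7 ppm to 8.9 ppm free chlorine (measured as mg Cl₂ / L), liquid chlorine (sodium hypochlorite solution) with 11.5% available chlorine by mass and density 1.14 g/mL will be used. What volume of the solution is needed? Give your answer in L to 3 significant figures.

42.5 L

Chlorine deficit: 8.9 − 0.7 = 8.2 ppm = 8.2 mg/L as Cl₂.
Cl₂ equivalent needed: 8.2 mg/L × 679,000 L = 5,568,000 mg = 5568 g.
Product at 11.5% available chlorine: 5568 / 0.115 = 48,420 g.
Volume at density 1.14 g/mL: 48,420 g ÷ 1.14 g/mL = 42,470 mL.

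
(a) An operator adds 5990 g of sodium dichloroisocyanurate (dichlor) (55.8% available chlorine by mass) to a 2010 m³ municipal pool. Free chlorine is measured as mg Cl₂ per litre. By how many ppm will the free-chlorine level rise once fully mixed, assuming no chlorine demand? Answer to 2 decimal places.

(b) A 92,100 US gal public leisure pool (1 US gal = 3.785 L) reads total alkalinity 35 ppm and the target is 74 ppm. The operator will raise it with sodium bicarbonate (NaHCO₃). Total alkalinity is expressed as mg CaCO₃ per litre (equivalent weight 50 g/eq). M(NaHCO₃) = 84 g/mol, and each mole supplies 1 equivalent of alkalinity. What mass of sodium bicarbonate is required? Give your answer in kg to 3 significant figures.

(a) 1.66 ppm; (b) 22.8 kg

(a) Volume: 2010 m³ = 2,010,000 L.
(a) Available chlorine delivered: 5990 g × 0.558 = 3342 g as Cl₂.
(a) Concentration rise: 3342 g / 2,010,000 L = 1.663 mg/L = 1.66 ppm.

(b) Volume: 92,100 US gal × 3.785 L/gal = 348,598 L.
(b) Alkalinity to add: (74 − 35) = 39 mg/L as CaCO₃ × 348,598 L = 13,600 g as CaCO₃.
(b) Equivalents: 13,600 g ÷ 50 g/eq = 271.9 eq.
(b) NaHCO₃ supplies 1 eq per mole → 271.9 mol.
(b) Mass: 271.9 mol × 84 g/mol = 22,840 g.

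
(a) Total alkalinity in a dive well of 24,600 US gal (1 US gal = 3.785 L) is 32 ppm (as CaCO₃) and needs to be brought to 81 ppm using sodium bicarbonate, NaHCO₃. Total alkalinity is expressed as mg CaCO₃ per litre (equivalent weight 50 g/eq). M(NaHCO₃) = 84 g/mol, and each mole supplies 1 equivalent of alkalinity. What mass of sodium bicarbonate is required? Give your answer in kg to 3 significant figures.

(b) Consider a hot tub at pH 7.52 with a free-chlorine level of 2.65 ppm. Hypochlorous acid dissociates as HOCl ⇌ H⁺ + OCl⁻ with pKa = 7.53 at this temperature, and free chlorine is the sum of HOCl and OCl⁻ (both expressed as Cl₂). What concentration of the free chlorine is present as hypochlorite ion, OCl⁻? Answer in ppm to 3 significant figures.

(a) Volume: 24,600 US gal × 3.785 L/gal = 93,111 L.
(a) Alkalinity to add: (81 − 32) = 49 mg/L as CaCO₃ × 93,111 L = 4562 g as CaCO₃.
(a) Equivalents: 4562 g ÷ 50 g/eq = 91.25 eq.
(a) NaHCO₃ supplies 1 eq per mole → 91.25 mol.
(a) Mass: 91.25 mol × 84 g/mol = 7665 g.

(b) [OCl⁻]/[HOCl] = 10^(pH − pKa) = 10^(7.52 − 7.53) = 10^-0.01 = 0.9772.
(b) Fraction as HOCl = 1 / (1 + 0.9772) = 0.5058.
(b) OCl⁻ = (1 − 0.5058) × 2.65 ppm = 1.31 ppm.

(a) 7.66 kg; (b) 1.31 ppm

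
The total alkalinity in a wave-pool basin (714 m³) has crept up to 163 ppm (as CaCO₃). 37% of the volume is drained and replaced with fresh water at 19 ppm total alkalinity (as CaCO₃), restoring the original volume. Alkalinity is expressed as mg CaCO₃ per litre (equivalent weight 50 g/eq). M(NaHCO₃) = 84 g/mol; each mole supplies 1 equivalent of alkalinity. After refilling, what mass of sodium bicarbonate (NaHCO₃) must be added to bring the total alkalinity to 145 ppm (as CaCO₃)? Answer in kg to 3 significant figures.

42.3 kg

Volume: 714 m³ = 714,000 L.
After draining 37% and refilling: 163 × 0.63 + 19 × 0.37 = 109.72 ppm.
Deficit to target: 145 − 109.72 = 35.28 mg/L.
As CaCO₃: 35.28 mg/L × 714,000 L = 25,190 g; ÷ 50 g/eq ÷ 1 = 503.8 mol NaHCO₃.
Mass: 503.8 × 84 = 42,320 g.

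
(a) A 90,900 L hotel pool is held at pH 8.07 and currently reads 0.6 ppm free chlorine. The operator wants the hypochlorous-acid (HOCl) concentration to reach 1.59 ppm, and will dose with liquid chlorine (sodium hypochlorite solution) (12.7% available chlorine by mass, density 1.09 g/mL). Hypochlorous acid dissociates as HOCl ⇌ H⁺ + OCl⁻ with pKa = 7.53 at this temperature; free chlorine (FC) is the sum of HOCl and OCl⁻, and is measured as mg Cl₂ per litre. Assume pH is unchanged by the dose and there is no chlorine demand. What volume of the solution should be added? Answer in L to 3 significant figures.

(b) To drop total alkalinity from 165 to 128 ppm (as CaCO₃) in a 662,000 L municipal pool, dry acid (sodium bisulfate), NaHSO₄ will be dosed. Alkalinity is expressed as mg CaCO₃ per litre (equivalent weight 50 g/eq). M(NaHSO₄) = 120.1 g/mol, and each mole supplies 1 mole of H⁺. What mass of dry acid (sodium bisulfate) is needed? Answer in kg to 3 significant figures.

(a) [OCl⁻]/[HOCl] = 10^(pH − pKa) = 10^(8.07 − 7.53) = 3.467; fraction as HOCl = 1/(1 + 3.467) = 0.2238.
(a) Free chlorine required for 1.59 ppm HOCl: 1.59 / 0.2238 = 7.103 ppm.
(a) FC to add: 7.103 − 0.6 = 6.503 mg/L as Cl₂.
(a) Cl₂ equivalent: 6.503 mg/L × 90,900 L = 591.1 g.
(a) Product at 12.7% available Cl: 591.1 / 0.127 = 4655 g.
(a) Volume: 4655 g ÷ 1.09 g/mL = 4270 mL.

(b) Alkalinity to neutralize: (165 − 128) = 37 mg/L as CaCO₃ × 662,000 L = 24,490 g as CaCO₃.
(b) Equivalents of H⁺ required: 24,490 ÷ 50 g/eq = 489.9 eq = 489.9 mol NaHSO₄.
(b) Mass of NaHSO₄: 489.9 × 120.1 = 58,830 g.

(a) 4.27 L; (b) 58.8 kg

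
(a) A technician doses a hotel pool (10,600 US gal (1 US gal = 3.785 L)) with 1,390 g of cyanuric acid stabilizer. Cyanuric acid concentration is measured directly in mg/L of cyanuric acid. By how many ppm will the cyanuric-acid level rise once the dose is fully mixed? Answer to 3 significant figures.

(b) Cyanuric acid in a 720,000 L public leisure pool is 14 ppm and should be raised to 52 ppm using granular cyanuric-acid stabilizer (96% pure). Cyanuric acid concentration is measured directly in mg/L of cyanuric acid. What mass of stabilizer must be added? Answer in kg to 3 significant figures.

(a) 34.6 ppm; (b) 28.5 kg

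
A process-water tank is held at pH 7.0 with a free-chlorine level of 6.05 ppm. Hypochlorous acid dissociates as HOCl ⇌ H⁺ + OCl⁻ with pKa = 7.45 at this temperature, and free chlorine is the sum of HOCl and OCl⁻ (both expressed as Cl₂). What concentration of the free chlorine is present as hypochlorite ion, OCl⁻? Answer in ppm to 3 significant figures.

[OCl⁻]/[HOCl] = 10^(pH − pKa) = 10^(7.0 − 7.45) = 10^-0.45 = 0.3548.
Fraction as HOCl = 1 / (1 + 0.3548) = 0.7381.
OCl⁻ = (1 − 0.7381) × 6.05 ppm = 1.584 ppm.

1.58 ppm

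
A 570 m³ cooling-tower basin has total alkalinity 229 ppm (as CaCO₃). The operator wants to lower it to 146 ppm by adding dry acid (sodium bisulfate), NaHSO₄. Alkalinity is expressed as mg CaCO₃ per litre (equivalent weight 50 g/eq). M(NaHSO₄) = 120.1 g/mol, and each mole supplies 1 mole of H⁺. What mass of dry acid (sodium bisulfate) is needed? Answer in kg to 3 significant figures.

114 kg

Volume: 570 m³ = 570,000 L.
Alkalinity to neutralize: (229 − 146) = 83 mg/L as CaCO₃ × 570,000 L = 47,310 g as CaCO₃.
Equivalents of H⁺ required: 47,310 ÷ 50 g/eq = 946.2 eq = 946.2 mol NaHSO₄.
Mass of NaHSO₄: 946.2 × 120.1 = 113,600 g.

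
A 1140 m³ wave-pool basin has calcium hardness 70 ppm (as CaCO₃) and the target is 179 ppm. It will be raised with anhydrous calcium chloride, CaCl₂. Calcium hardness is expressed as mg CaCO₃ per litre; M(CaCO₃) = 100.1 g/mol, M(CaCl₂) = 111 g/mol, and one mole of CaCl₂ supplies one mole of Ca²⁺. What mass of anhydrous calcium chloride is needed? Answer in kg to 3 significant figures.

Volume: 1140 m³ = 1,140,000 L.
Hardness to add: (179 − 70) = 109 mg/L as CaCO₃ × 1,140,000 L = 124,300 g as CaCO₃.
Moles of Ca²⁺ (1 mol Ca²⁺ ≡ 1 mol CaCO₃): 124,300 / 100.1 g/mol = 1241 mol.
Mass of CaCl₂: 1241 × 111 = 137,800 g.

138 kg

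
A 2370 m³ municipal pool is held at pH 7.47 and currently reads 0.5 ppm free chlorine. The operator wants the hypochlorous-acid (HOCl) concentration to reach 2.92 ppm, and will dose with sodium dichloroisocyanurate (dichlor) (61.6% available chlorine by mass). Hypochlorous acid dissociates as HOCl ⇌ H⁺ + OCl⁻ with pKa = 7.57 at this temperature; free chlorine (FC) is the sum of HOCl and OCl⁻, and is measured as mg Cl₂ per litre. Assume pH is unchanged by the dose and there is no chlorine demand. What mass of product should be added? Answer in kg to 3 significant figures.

Volume: 2370 m³ = 2,370,000 L.
[OCl⁻]/[HOCl] = 10^(pH − pKa) = 10^(7.47 − 7.57) = 0.7943; fraction as HOCl = 1/(1 + 0.7943) = 0.5573.
Free chlorine required for 2.92 ppm HOCl: 2.92 / 0.5573 = 5.239 ppm.
FC to add: 5.239 − 0.5 = 4.739 mg/L as Cl₂.
Cl₂ equivalent: 4.739 mg/L × 2,370,000 L = 11,230 g.
Product at 61.6% available Cl: 11,230 / 0.616 = 18,230 g.

18.2 kg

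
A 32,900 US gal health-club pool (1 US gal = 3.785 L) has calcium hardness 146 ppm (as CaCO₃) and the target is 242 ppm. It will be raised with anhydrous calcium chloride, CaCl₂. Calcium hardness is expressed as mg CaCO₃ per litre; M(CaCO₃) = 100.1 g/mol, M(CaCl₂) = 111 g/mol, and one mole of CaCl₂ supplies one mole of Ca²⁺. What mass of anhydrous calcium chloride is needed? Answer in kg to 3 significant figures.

Volume: 32,900 US gal × 3.785 L/gal = 124,526 L.
Hardness to add: (242 − 146) = 96 mg/L as CaCO₃ × 124,526 L = 11,950 g as CaCO₃.
Moles of Ca²⁺ (1 mol Ca²⁺ ≡ 1 mol CaCO₃): 11,950 / 100.1 g/mol = 119.4 mol.
Mass of CaCl₂: 119.4 × 111 = 13,260 g.

13.3 kg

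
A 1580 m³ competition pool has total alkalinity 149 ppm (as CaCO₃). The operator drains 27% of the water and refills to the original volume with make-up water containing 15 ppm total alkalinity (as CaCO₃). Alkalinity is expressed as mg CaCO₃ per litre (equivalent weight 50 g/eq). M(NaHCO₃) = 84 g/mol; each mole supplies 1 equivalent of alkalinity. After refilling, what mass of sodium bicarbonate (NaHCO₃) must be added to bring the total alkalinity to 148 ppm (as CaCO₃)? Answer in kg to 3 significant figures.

Volume: 1580 m³ = 1,580,000 L.
After draining 27% and refilling: 149 × 0.73 + 15 × 0.27 = 112.82 ppm.
Deficit to target: 148 − 112.82 = 35.18 mg/L.
As CaCO₃: 35.18 mg/L × 1,580,000 L = 55,580 g; ÷ 50 g/eq ÷ 1 = 1112 mol NaHCO₃.
Mass: 1112 × 84 = 93,380 g.

93.4 kg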